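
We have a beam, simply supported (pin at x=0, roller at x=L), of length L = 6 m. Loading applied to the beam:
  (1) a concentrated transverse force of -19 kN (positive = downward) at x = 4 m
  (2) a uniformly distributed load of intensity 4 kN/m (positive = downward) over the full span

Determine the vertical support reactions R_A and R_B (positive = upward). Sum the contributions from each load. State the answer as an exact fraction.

R_A = 17/3 kN, R_B = -2/3 kN

Load 1 — point force P=-19 kN at a=4 m (b=L-a=2):
  R_A = Pb/L = (-19)·2/6 = -19/3 kN
  R_B = Pa/L = (-19)·4/6 = -38/3 kN
Load 2 — uniform load w=4 kN/m over full span:
  R_A = wL/2 = 4·6/2 = 12 kN
  R_B = wL/2 = 4·6/2 = 12 kN
Superposition: R_A = 17/3 kN, R_B = -2/3 kN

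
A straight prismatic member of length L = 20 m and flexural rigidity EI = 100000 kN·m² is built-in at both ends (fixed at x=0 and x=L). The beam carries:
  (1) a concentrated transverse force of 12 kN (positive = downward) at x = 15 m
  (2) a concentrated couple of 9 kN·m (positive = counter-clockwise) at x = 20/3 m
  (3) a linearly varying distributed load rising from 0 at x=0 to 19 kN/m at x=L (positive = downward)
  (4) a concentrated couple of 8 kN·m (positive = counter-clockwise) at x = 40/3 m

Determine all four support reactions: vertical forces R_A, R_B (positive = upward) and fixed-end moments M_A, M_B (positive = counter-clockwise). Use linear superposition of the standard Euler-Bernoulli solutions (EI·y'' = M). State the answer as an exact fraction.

R_A = 7201/120 kN, M_A = 1069/4 kN·m, R_B = 17039/120 kN, M_B = -1643/4 kN·m

Load 1 — point force P=12 kN at a=15 m (b=L-a=5):
  R_A = Pb²(3a+b)/L³ = 12·5²·(3·15+5)/20³ = 15/8 kN
  M_A = Pab²/L² = 12·15·5²/20² = 45/4 kN·m
  R_B = Pa²(a+3b)/L³ = 12·15²·(15+3·5)/20³ = 81/8 kN
  M_B = -Pa²b/L² = -12·15²·5/20² = -135/4 kN·m
Load 2 — applied couple M₀=9 kN·m at a=20/3 m (b=L-a=40/3):
  R_A = 6M₀ab/L³ = 6·9·(20/3)·(40/3)/20³ = 3/5 kN
  M_A = M₀b(2a-b)/L² = 9·(40/3)·(2·(20/3)-(40/3))/20² = 0 kN·m
  R_B = -6M₀ab/L³ = -6·9·(20/3)·(40/3)/20³ = -3/5 kN
  M_B = M₀a(2b-a)/L² = 9·(20/3)·(2·(40/3)-(20/3))/20² = 3 kN·m
Load 3 — triangular load w₀=19 kN/m (0→w₀ over full span):
  R_A = 3w₀L/20 = 3·19·20/20 = 57 kN
  M_A = w₀L²/30 = 19·20²/30 = 760/3 kN·m
  R_B = 7w₀L/20 = 7·19·20/20 = 133 kN
  M_B = -w₀L²/20 = -19·20²/20 = -380 kN·m
Load 4 — applied couple M₀=8 kN·m at a=40/3 m (b=L-a=20/3):
  R_A = 6M₀ab/L³ = 6·8·(40/3)·(20/3)/20³ = 8/15 kN
  M_A = M₀b(2a-b)/L² = 8·(20/3)·(2·(40/3)-(20/3))/20² = 8/3 kN·m
  R_B = -6M₀ab/L³ = -6·8·(40/3)·(20/3)/20³ = -8/15 kN
  M_B = M₀a(2b-a)/L² = 8·(40/3)·(2·(20/3)-(40/3))/20² = 0 kN·m
Superposition: R_A = 7201/120 kN, M_A = 1069/4 kN·m, R_B = 17039/120 kN, M_B = -1643/4 kN·m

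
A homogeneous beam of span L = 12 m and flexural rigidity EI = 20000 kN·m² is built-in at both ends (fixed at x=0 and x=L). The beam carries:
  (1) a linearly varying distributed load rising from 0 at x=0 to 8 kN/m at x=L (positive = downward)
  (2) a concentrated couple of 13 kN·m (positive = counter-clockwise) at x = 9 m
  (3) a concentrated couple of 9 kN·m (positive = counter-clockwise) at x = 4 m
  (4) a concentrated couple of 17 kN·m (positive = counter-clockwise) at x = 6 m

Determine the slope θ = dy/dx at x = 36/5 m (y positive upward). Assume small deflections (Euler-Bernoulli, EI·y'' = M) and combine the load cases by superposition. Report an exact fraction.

Load 1 — triangular load w₀=8 kN/m (0→w₀ over full span):
  θ_1 = -w₀(2x(L-x)(L-2x)(x+2L)+x²(L-x)²)/(120LEI) = -8·(2·(36/5)·(12-(36/5))·(12-2·(36/5))·((36/5)+2·12)+(36/5)²·(12-(36/5))²)/(120·12·20000) = 432/390625 rad
Load 2 — applied couple M₀=13 kN·m at a=9 m (b=L-a=3):
  θ_2 = (R_Ax²/2 - M_Ax)/EI  [x≤a] with R_A=39/32, M_A=65/16 = ((39/32)·(36/5)²/2 - (65/16)·(36/5))/20000 = 117/1000000 rad
Load 3 — applied couple M₀=9 kN·m at a=4 m (b=L-a=8):
  θ_3 = (R_Ax²/2 - M_Ax - M₀(x-a))/EI  [x>a] with R_A=1, M_A=0 = (1·(36/5)²/2 - 0·(36/5) - 9·((36/5)-4))/20000 = -9/62500 rad
Load 4 — applied couple M₀=17 kN·m at a=6 m (b=L-a=6):
  θ_4 = (R_Ax²/2 - M_Ax - M₀(x-a))/EI  [x>a] with R_A=17/8, M_A=17/4 = ((17/8)·(36/5)²/2 - (17/4)·(36/5) - 17·((36/5)-6))/20000 = 51/250000 rad
Superposition: θ = Σ θ_i = 32073/25000000 rad ≈ 0.001283 rad

θ(36/5) = 32073/25000000 rad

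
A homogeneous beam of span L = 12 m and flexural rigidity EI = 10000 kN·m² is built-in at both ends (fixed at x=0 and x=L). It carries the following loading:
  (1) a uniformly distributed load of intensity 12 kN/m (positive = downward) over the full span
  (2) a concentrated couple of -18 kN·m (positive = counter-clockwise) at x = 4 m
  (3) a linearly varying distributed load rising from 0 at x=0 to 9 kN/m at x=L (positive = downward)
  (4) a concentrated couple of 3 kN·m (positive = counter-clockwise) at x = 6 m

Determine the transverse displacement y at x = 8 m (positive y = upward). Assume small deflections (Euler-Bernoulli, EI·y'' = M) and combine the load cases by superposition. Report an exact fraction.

Load 1 — uniform load w=12 kN/m over full span:
  y_1 = -wx²(L-x)²/(24EI) = -12·8²·(12-8)²/(24·10000) = -32/625 m
Load 2 — applied couple M₀=-18 kN·m at a=4 m (b=L-a=8):
  y_2 = (R_Ax³/6 - M_Ax²/2 - M₀(x-a)²/2)/EI  [x>a] with R_A=-2, M_A=0 = ((-2)·8³/6 - 0·8²/2 - (-18)·(8-4)²/2)/10000 = -1/375 m
Load 3 — triangular load w₀=9 kN/m (0→w₀ over full span):
  y_3 = -w₀x²(L-x)²(x+2L)/(120LEI) = -9·8²·(12-8)²·(8+2·12)/(120·12·10000) = -64/3125 m
Load 4 — applied couple M₀=3 kN·m at a=6 m (b=L-a=6):
  y_4 = (R_Ax³/6 - M_Ax²/2 - M₀(x-a)²/2)/EI  [x>a] with R_A=3/8, M_A=3/4 = ((3/8)·8³/6 - (3/4)·8²/2 - 3·(8-6)²/2)/10000 = 1/5000 m
Superposition: y = Σ y_i = -5561/75000 m ≈ -0.074147 m

y(8) = -5561/75000 m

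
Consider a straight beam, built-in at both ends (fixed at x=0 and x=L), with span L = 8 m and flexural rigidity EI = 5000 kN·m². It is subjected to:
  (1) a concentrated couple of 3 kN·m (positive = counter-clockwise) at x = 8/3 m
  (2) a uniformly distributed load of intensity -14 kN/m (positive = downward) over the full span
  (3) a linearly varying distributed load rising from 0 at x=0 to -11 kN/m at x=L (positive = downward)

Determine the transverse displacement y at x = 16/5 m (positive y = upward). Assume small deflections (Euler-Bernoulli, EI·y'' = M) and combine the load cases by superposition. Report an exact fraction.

y(16/5) = 374676/9765625 m

Load 1 — applied couple M₀=3 kN·m at a=8/3 m (b=L-a=16/3):
  y_1 = (R_Ax³/6 - M_Ax²/2 - M₀(x-a)²/2)/EI  [x>a] with R_A=1/2, M_A=0 = ((1/2)·(16/5)³/6 - 0·(16/5)²/2 - 3·((16/5)-(8/3))²/2)/5000 = 36/78125 m
Load 2 — uniform load w=-14 kN/m over full span:
  y_2 = -wx²(L-x)²/(24EI) = -(-14)·(16/5)²·(8-(16/5))²/(24·5000) = 10752/390625 m
Load 3 — triangular load w₀=-11 kN/m (0→w₀ over full span):
  y_3 = -w₀x²(L-x)²(x+2L)/(120LEI) = -(-11)·(16/5)²·(8-(16/5))²·((16/5)+2·8)/(120·8·5000) = 101376/9765625 m
Superposition: y = Σ y_i = 374676/9765625 m ≈ 0.038367 m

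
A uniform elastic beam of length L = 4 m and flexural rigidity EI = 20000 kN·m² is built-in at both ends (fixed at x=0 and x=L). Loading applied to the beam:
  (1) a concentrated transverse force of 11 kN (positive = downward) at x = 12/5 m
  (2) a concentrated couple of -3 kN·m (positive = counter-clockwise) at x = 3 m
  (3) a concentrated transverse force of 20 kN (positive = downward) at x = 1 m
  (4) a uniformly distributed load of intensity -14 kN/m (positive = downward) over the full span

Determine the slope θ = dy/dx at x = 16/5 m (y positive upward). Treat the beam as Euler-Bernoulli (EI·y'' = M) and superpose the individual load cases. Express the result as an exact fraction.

Load 1 — point force P=11 kN at a=12/5 m (b=L-a=8/5):
  θ_1 = Pa²(L-x)(2bL-(3b+a)(L-x))/(2L³EI)  [x>a] = 11·(12/5)²·(4-(16/5))·(2·(8/5)·4-(3·(8/5)+(12/5))·(4-(16/5)))/(2·4³·20000) = 1089/7812500 rad
Load 2 — applied couple M₀=-3 kN·m at a=3 m (b=L-a=1):
  θ_2 = (R_Ax²/2 - M_Ax - M₀(x-a))/EI  [x>a] with R_A=-27/32, M_A=-15/16 = ((-27/32)·(16/5)²/2 - (-15/16)·(16/5) - (-3)·((16/5)-3))/20000 = -9/250000 rad
Load 3 — point force P=20 kN at a=1 m (b=L-a=3):
  θ_3 = Pa²(L-x)(2bL-(3b+a)(L-x))/(2L³EI)  [x>a] = 20·1²·(4-(16/5))·(2·3·4-(3·3+1)·(4-(16/5)))/(2·4³·20000) = 1/10000 rad
Load 4 — uniform load w=-14 kN/m over full span:
  θ_4 = -wx(L-x)(L-2x)/(12EI) = -(-14)·(16/5)·(4-(16/5))·(4-2·(16/5))/(12·20000) = -28/78125 rad
Superposition: θ = Σ θ_i = -1211/7812500 rad ≈ -0.000155 rad

θ(16/5) = -1211/7812500 rad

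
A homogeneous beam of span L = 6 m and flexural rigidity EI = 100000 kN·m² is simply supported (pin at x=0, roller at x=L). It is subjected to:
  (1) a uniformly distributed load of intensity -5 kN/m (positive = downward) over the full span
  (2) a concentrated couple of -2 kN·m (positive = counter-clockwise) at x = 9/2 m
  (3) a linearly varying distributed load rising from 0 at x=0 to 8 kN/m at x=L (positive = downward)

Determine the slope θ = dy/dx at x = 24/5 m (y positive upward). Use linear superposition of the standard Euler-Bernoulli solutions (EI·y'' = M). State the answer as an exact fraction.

Load 1 — uniform load w=-5 kN/m over full span:
  θ_1 = -w(L³-6Lx²+4x³)/(24EI) = -(-5)·(6³-6·6·(24/5)²+4·(24/5)³)/(24·100000) = -891/2500000 rad
Load 2 — applied couple M₀=-2 kN·m at a=9/2 m (b=L-a=3/2):
  θ_2 = (M₀x²/(2L)-M₀(x-a)+C₁)/EI  [x>a] with C₁=M₀(3b²-L²)/(6L)=13/8 = ((-2)·(24/5)²/(2·6)-(-2)·((24/5)-(9/2))+(13/8))/100000 = -323/20000000 rad
Load 3 — triangular load w₀=8 kN/m (0→w₀ over full span):
  θ_3 = -w₀(7L⁴-30L²x²+15x⁴)/(360LEI) = -8·(7·6⁴-30·6²·(24/5)²+15·(24/5)⁴)/(360·6·100000) = 2271/7812500 rad
Superposition: θ = Σ θ_i = -40931/500000000 rad ≈ -0.000082 rad

θ(24/5) = -40931/500000000 rad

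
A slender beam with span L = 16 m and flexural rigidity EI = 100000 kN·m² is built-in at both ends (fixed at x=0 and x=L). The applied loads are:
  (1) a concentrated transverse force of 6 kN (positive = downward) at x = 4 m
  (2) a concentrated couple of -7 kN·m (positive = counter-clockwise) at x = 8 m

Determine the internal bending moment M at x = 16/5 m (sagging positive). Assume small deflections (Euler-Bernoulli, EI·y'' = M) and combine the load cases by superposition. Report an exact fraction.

M(16/5) = 47/20 kN·m

Load 1 — point force P=6 kN at a=4 m (b=L-a=12):
  M_1 = Pb²(3a+b)x/L³ - Pab²/L²  [x≤a] = 6·12²·(3·4+12)·(16/5)/16³ - 6·4·12²/16² = 27/10 kN·m
Load 2 — applied couple M₀=-7 kN·m at a=8 m (b=L-a=8):
  M_2 = R_Ax - M_A  [x≤a] with R_A=-21/32, M_A=-7/4 = (-21/32)·(16/5) - (-7/4) = -7/20 kN·m
Superposition: M = Σ M_i = 47/20 kN·m ≈ 2.350000 kN·m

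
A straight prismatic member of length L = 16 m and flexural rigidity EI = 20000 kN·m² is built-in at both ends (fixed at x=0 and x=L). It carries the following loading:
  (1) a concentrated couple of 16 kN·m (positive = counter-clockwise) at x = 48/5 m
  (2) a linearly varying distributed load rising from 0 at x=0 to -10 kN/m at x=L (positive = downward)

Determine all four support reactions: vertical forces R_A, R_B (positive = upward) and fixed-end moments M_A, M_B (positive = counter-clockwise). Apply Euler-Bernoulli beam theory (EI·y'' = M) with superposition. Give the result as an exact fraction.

R_A = -564/25 kN, M_A = -6016/75 kN·m, R_B = -1436/25 kN, M_B = 3248/25 kN·m

Load 1 — applied couple M₀=16 kN·m at a=48/5 m (b=L-a=32/5):
  R_A = 6M₀ab/L³ = 6·16·(48/5)·(32/5)/16³ = 36/25 kN
  M_A = M₀b(2a-b)/L² = 16·(32/5)·(2·(48/5)-(32/5))/16² = 128/25 kN·m
  R_B = -6M₀ab/L³ = -6·16·(48/5)·(32/5)/16³ = -36/25 kN
  M_B = M₀a(2b-a)/L² = 16·(48/5)·(2·(32/5)-(48/5))/16² = 48/25 kN·m
Load 2 — triangular load w₀=-10 kN/m (0→w₀ over full span):
  R_A = 3w₀L/20 = 3·(-10)·16/20 = -24 kN
  M_A = w₀L²/30 = (-10)·16²/30 = -256/3 kN·m
  R_B = 7w₀L/20 = 7·(-10)·16/20 = -56 kN
  M_B = -w₀L²/20 = -(-10)·16²/20 = 128 kN·m
Superposition: R_A = -564/25 kN, M_A = -6016/75 kN·m, R_B = -1436/25 kN, M_B = 3248/25 kN·m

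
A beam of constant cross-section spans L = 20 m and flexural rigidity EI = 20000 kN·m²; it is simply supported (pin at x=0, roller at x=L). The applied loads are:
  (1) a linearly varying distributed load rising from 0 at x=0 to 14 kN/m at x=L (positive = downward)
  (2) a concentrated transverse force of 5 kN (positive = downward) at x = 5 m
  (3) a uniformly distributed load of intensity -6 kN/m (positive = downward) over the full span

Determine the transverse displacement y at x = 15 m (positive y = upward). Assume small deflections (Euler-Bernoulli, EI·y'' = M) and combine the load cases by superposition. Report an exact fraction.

y(15) = -59/512 m

Load 1 — triangular load w₀=14 kN/m (0→w₀ over full span):
  y_1 = -w₀x(7L⁴-10L²x²+3x⁴)/(360LEI) = -14·15·(7·20⁴-10·20²·15²+3·15⁴)/(360·20·20000) = -833/1536 m
Load 2 — point force P=5 kN at a=5 m (b=L-a=15):
  y_2 = -Pa(L-x)(2Lx-a²-x²)/(6LEI)  [x>a] = -5·5·(20-15)·(2·20·15-5²-15²)/(6·20·20000) = -7/384 m
Load 3 — uniform load w=-6 kN/m over full span:
  y_3 = -wx(L³-2Lx²+x³)/(24EI) = -(-6)·15·(20³-2·20·15²+15³)/(24·20000) = 57/128 m
Superposition: y = Σ y_i = -59/512 m ≈ -0.115234 m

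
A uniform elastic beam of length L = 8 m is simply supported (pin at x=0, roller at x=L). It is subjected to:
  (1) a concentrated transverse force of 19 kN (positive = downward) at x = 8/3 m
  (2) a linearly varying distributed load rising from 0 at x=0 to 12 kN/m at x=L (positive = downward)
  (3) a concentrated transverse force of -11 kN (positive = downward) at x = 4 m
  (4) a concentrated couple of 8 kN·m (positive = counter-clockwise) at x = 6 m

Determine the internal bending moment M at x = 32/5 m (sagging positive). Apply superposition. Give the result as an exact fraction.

M(32/5) = 13724/375 kN·m

Load 1 — point force P=19 kN at a=8/3 m (b=L-a=16/3):
  M_1 = Pa(L-x)/L  [x>a] = 19·(8/3)·(8-(32/5))/8 = 152/15 kN·m
Load 2 — triangular load w₀=12 kN/m (0→w₀ over full span):
  M_2 = w₀Lx/6 - w₀x³/(6L) = 12·8·(32/5)/6 - 12·(32/5)³/(6·8) = 4608/125 kN·m
Load 3 — point force P=-11 kN at a=4 m (b=L-a=4):
  M_3 = Pa(L-x)/L  [x>a] = (-11)·4·(8-(32/5))/8 = -44/5 kN·m
Load 4 — applied couple M₀=8 kN·m at a=6 m (b=L-a=2):
  M_4 = M₀x/L - M₀  [x>a] = 8·(32/5)/8 - 8 = -8/5 kN·m
Superposition: M = Σ M_i = 13724/375 kN·m ≈ 36.597333 kN·m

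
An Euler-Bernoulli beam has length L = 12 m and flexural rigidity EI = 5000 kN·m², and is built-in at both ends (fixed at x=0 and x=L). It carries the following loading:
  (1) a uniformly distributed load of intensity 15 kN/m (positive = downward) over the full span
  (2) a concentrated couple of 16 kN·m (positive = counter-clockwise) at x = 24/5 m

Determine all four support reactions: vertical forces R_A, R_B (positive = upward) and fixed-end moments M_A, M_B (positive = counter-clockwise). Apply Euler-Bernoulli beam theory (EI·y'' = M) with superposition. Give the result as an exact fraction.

R_A = 2298/25 kN, M_A = 4548/25 kN·m, R_B = 2202/25 kN, M_B = -4372/25 kN·m

Load 1 — uniform load w=15 kN/m over full span:
  R_A = wL/2 = 15·12/2 = 90 kN
  M_A = wL²/12 = 15·12²/12 = 180 kN·m
  R_B = wL/2 = 15·12/2 = 90 kN
  M_B = -wL²/12 = -15·12²/12 = -180 kN·m
Load 2 — applied couple M₀=16 kN·m at a=24/5 m (b=L-a=36/5):
  R_A = 6M₀ab/L³ = 6·16·(24/5)·(36/5)/12³ = 48/25 kN
  M_A = M₀b(2a-b)/L² = 16·(36/5)·(2·(24/5)-(36/5))/12² = 48/25 kN·m
  R_B = -6M₀ab/L³ = -6·16·(24/5)·(36/5)/12³ = -48/25 kN
  M_B = M₀a(2b-a)/L² = 16·(24/5)·(2·(36/5)-(24/5))/12² = 128/25 kN·m
Superposition: R_A = 2298/25 kN, M_A = 4548/25 kN·m, R_B = 2202/25 kN, M_B = -4372/25 kN·m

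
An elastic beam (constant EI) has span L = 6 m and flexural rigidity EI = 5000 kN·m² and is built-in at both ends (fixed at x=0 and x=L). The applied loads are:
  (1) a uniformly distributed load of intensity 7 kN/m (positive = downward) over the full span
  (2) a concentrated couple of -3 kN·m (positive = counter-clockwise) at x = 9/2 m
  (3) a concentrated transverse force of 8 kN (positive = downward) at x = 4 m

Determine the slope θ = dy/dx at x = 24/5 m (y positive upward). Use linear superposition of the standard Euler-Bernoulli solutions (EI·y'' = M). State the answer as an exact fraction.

Load 1 — uniform load w=7 kN/m over full span:
  θ_1 = -wx(L-x)(L-2x)/(12EI) = -7·(24/5)·(6-(24/5))·(6-2·(24/5))/(12·5000) = 189/78125 rad
Load 2 — applied couple M₀=-3 kN·m at a=9/2 m (b=L-a=3/2):
  θ_2 = (R_Ax²/2 - M_Ax - M₀(x-a))/EI  [x>a] with R_A=-9/16, M_A=-15/16 = ((-9/16)·(24/5)²/2 - (-15/16)·(24/5) - (-3)·((24/5)-(9/2)))/5000 = -27/125000 rad
Load 3 — point force P=8 kN at a=4 m (b=L-a=2):
  θ_3 = Pa²(L-x)(2bL-(3b+a)(L-x))/(2L³EI)  [x>a] = 8·4²·(6-(24/5))·(2·2·6-(3·2+4)·(6-(24/5)))/(2·6³·5000) = 8/9375 rad
Superposition: θ = Σ θ_i = 5731/1875000 rad ≈ 0.003057 rad

θ(24/5) = 5731/1875000 rad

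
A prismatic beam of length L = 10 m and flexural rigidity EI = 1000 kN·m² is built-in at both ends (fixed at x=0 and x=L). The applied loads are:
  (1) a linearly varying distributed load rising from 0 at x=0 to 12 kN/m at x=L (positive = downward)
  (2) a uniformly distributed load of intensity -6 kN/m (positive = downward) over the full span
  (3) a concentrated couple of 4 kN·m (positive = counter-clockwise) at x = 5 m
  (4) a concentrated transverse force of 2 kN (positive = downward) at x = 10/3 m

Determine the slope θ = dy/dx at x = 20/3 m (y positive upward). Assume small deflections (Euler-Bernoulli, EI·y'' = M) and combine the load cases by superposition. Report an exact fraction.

θ(20/3) = -1/2430 rad

Load 1 — triangular load w₀=12 kN/m (0→w₀ over full span):
  θ_1 = -w₀(2x(L-x)(L-2x)(x+2L)+x²(L-x)²)/(120LEI) = -12·(2·(20/3)·(10-(20/3))·(10-2·(20/3))·((20/3)+2·10)+(20/3)²·(10-(20/3))²)/(120·10·1000) = 14/405 rad
Load 2 — uniform load w=-6 kN/m over full span:
  θ_2 = -wx(L-x)(L-2x)/(12EI) = -(-6)·(20/3)·(10-(20/3))·(10-2·(20/3))/(12·1000) = -1/27 rad
Load 3 — applied couple M₀=4 kN·m at a=5 m (b=L-a=5):
  θ_3 = (R_Ax²/2 - M_Ax - M₀(x-a))/EI  [x>a] with R_A=3/5, M_A=1 = ((3/5)·(20/3)²/2 - 1·(20/3) - 4·((20/3)-5))/1000 = 0 rad
Load 4 — point force P=2 kN at a=10/3 m (b=L-a=20/3):
  θ_4 = Pa²(L-x)(2bL-(3b+a)(L-x))/(2L³EI)  [x>a] = 2·(10/3)²·(10-(20/3))·(2·(20/3)·10-(3·(20/3)+(10/3))·(10-(20/3)))/(2·10³·1000) = 1/486 rad
Superposition: θ = Σ θ_i = -1/2430 rad ≈ -0.000412 rad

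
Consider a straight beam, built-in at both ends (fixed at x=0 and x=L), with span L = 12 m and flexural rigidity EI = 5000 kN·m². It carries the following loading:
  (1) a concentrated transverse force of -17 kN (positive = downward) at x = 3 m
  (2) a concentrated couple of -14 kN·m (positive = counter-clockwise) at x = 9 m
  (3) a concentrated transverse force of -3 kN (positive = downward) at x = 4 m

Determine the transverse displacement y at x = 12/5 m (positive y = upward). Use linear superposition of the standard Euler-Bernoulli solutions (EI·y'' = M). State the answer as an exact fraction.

y(12/5) = 17347/1250000 m

Load 1 — point force P=-17 kN at a=3 m (b=L-a=9):
  y_1 = -Pb²x²(3aL-(3a+b)x)/(6L³EI)  [x≤a] = -(-17)·9²·(12/5)²·(3·3·12-(3·3+9)·(12/5))/(6·12³·5000) = 12393/1250000 m
Load 2 — applied couple M₀=-14 kN·m at a=9 m (b=L-a=3):
  y_2 = (R_Ax³/6 - M_Ax²/2)/EI  [x≤a] with R_A=-21/16, M_A=-35/8 = ((-21/16)·(12/5)³/6 - (-35/8)·(12/5)²/2)/5000 = 1197/625000 m
Load 3 — point force P=-3 kN at a=4 m (b=L-a=8):
  y_3 = -Pb²x²(3aL-(3a+b)x)/(6L³EI)  [x≤a] = -(-3)·8²·(12/5)²·(3·4·12-(3·4+8)·(12/5))/(6·12³·5000) = 32/15625 m
Superposition: y = Σ y_i = 17347/1250000 m ≈ 0.013878 m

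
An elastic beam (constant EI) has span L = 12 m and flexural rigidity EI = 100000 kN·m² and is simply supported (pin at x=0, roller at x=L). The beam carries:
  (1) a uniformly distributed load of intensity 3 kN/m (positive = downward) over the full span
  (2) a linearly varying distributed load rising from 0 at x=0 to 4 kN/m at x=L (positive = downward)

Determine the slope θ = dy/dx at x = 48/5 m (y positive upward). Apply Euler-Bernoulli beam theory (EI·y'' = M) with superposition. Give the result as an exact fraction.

Load 1 — uniform load w=3 kN/m over full span:
  θ_1 = -w(L³-6Lx²+4x³)/(24EI) = -3·(12³-6·12·(48/5)²+4·(48/5)³)/(24·100000) = 2673/1562500 rad
Load 2 — triangular load w₀=4 kN/m (0→w₀ over full span):
  θ_2 = -w₀(7L⁴-30L²x²+15x⁴)/(360LEI) = -4·(7·12⁴-30·12²·(48/5)²+15·(48/5)⁴)/(360·12·100000) = 2271/1953125 rad
Superposition: θ = Σ θ_i = 22449/7812500 rad ≈ 0.002873 rad

θ(48/5) = 22449/7812500 rad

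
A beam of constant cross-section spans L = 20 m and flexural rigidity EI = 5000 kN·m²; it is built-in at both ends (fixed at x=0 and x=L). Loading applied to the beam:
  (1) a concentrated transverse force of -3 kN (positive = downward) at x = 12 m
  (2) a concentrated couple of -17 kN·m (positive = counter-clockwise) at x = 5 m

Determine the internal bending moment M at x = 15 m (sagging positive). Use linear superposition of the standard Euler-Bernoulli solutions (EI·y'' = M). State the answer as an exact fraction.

Load 1 — point force P=-3 kN at a=12 m (b=L-a=8):
  M_1 = Pa²(a+3b)(L-x)/L³ - Pa²b/L²  [x>a] = (-3)·12²·(12+3·8)·(20-15)/20³ - (-3)·12²·8/20² = -27/25 kN·m
Load 2 — applied couple M₀=-17 kN·m at a=5 m (b=L-a=15):
  M_2 = R_Ax - M_A - M₀  [x>a] with R_A=-153/160, M_A=51/16 = (-153/160)·15 - (51/16) - (-17) = -17/32 kN·m
Superposition: M = Σ M_i = -1289/800 kN·m ≈ -1.611250 kN·m

M(15) = -1289/800 kN·m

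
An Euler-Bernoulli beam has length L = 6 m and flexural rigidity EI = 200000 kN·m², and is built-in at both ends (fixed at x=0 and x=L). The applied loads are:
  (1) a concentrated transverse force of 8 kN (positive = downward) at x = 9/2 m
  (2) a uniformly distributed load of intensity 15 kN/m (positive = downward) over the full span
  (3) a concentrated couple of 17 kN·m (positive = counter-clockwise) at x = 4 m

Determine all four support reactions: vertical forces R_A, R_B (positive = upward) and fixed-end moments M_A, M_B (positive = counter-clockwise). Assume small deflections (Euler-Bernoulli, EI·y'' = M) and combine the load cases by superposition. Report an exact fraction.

R_A = 1801/36 kN, M_A = 635/12 kN·m, R_B = 1727/36 kN, M_B = -207/4 kN·m

Load 1 — point force P=8 kN at a=9/2 m (b=L-a=3/2):
  R_A = Pb²(3a+b)/L³ = 8·(3/2)²·(3·(9/2)+(3/2))/6³ = 5/4 kN
  M_A = Pab²/L² = 8·(9/2)·(3/2)²/6² = 9/4 kN·m
  R_B = Pa²(a+3b)/L³ = 8·(9/2)²·((9/2)+3·(3/2))/6³ = 27/4 kN
  M_B = -Pa²b/L² = -8·(9/2)²·(3/2)/6² = -27/4 kN·m
Load 2 — uniform load w=15 kN/m over full span:
  R_A = wL/2 = 15·6/2 = 45 kN
  M_A = wL²/12 = 15·6²/12 = 45 kN·m
  R_B = wL/2 = 15·6/2 = 45 kN
  M_B = -wL²/12 = -15·6²/12 = -45 kN·m
Load 3 — applied couple M₀=17 kN·m at a=4 m (b=L-a=2):
  R_A = 6M₀ab/L³ = 6·17·4·2/6³ = 34/9 kN
  M_A = M₀b(2a-b)/L² = 17·2·(2·4-2)/6² = 17/3 kN·m
  R_B = -6M₀ab/L³ = -6·17·4·2/6³ = -34/9 kN
  M_B = M₀a(2b-a)/L² = 17·4·(2·2-4)/6² = 0 kN·m
Superposition: R_A = 1801/36 kN, M_A = 635/12 kN·m, R_B = 1727/36 kN, M_B = -207/4 kN·m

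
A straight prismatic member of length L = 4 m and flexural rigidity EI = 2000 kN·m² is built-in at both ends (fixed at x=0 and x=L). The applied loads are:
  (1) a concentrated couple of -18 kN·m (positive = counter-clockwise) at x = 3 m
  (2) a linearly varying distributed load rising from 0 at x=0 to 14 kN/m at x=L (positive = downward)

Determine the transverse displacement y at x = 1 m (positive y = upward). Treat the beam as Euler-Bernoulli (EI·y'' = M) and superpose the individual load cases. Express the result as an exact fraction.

y(1) = -63/320000 m

Load 1 — applied couple M₀=-18 kN·m at a=3 m (b=L-a=1):
  y_1 = (R_Ax³/6 - M_Ax²/2)/EI  [x≤a] with R_A=-81/16, M_A=-45/8 = ((-81/16)·1³/6 - (-45/8)·1²/2)/2000 = 63/64000 m
Load 2 — triangular load w₀=14 kN/m (0→w₀ over full span):
  y_2 = -w₀x²(L-x)²(x+2L)/(120LEI) = -14·1²·(4-1)²·(1+2·4)/(120·4·2000) = -189/160000 m
Superposition: y = Σ y_i = -63/320000 m ≈ -0.000197 m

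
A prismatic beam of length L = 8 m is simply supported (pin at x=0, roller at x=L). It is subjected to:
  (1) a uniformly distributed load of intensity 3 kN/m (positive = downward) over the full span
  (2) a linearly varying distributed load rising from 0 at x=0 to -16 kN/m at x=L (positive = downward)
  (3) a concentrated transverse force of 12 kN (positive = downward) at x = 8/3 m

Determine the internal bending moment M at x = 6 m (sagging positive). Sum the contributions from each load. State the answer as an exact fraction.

Load 1 — uniform load w=3 kN/m over full span:
  M_1 = wx(L-x)/2 = 3·6·(8-6)/2 = 18 kN·m
Load 2 — triangular load w₀=-16 kN/m (0→w₀ over full span):
  M_2 = w₀Lx/6 - w₀x³/(6L) = (-16)·8·6/6 - (-16)·6³/(6·8) = -56 kN·m
Load 3 — point force P=12 kN at a=8/3 m (b=L-a=16/3):
  M_3 = Pa(L-x)/L  [x>a] = 12·(8/3)·(8-6)/8 = 8 kN·m
Superposition: M = Σ M_i = -30 kN·m ≈ -30.000000 kN·m

M(6) = -30 kN·m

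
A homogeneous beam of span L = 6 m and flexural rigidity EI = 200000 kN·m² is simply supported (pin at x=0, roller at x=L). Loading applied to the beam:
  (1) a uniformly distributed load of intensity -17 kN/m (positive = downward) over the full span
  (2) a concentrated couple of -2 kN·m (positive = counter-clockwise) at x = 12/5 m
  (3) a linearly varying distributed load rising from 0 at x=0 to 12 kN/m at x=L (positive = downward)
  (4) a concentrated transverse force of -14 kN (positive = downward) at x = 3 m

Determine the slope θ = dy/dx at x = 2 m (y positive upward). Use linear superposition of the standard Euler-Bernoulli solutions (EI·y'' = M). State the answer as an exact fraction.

θ(2) = 9391/30000000 rad

Load 1 — uniform load w=-17 kN/m over full span:
  θ_1 = -w(L³-6Lx²+4x³)/(24EI) = -(-17)·(6³-6·6·2²+4·2³)/(24·200000) = 221/600000 rad
Load 2 — applied couple M₀=-2 kN·m at a=12/5 m (b=L-a=18/5):
  θ_2 = (M₀x²/(2L)+C₁)/EI  [x≤a] with C₁=M₀(3b²-L²)/(6L)=-4/25 = ((-2)·2²/(2·6)+(-4/25))/200000 = -31/7500000 rad
Load 3 — triangular load w₀=12 kN/m (0→w₀ over full span):
  θ_3 = -w₀(7L⁴-30L²x²+15x⁴)/(360LEI) = -12·(7·6⁴-30·6²·2²+15·2⁴)/(360·6·200000) = -13/93750 rad
Load 4 — point force P=-14 kN at a=3 m (b=L-a=3):
  θ_4 = -Pb(L²-b²-3x²)/(6LEI)  [x≤a] = -(-14)·3·(6²-3²-3·2²)/(6·6·200000) = 7/80000 rad
Superposition: θ = Σ θ_i = 9391/30000000 rad ≈ 0.000313 rad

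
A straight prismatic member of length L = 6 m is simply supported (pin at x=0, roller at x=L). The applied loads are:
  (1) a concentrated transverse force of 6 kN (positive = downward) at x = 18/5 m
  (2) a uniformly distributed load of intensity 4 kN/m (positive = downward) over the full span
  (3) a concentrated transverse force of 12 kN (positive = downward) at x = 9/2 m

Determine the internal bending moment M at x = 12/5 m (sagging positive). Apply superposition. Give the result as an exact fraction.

Load 1 — point force P=6 kN at a=18/5 m (b=L-a=12/5):
  M_1 = Pbx/L  [x≤a] = 6·(12/5)·(12/5)/6 = 144/25 kN·m
Load 2 — uniform load w=4 kN/m over full span:
  M_2 = wx(L-x)/2 = 4·(12/5)·(6-(12/5))/2 = 432/25 kN·m
Load 3 — point force P=12 kN at a=9/2 m (b=L-a=3/2):
  M_3 = Pbx/L  [x≤a] = 12·(3/2)·(12/5)/6 = 36/5 kN·m
Superposition: M = Σ M_i = 756/25 kN·m ≈ 30.240000 kN·m

M(12/5) = 756/25 kN·m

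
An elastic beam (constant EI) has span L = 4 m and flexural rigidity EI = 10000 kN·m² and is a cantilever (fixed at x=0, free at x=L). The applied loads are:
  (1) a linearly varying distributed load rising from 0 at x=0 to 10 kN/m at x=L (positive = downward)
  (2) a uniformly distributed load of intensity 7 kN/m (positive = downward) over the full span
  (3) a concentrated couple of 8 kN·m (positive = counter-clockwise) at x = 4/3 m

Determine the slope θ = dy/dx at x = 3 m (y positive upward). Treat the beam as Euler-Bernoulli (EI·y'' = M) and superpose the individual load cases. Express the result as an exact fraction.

Load 1 — triangular load w₀=10 kN/m (0→w₀ over full span):
  θ_1 = (w₀Lx²/4-w₀L²x/3-w₀x⁴/(24L))/EI = (10·4·3²/4-10·4²·3/3-10·3⁴/(24·4))/10000 = -251/32000 rad
Load 2 — uniform load w=7 kN/m over full span:
  θ_2 = -wx(x²-3Lx+3L²)/(6EI) = -7·3·(3²-3·4·3+3·4²)/(6·10000) = -147/20000 rad
Load 3 — applied couple M₀=8 kN·m at a=4/3 m (b=L-a=8/3):
  θ_3 = M₀a/EI  [x>a] = 8·(4/3)/10000 = 2/1875 rad
Superposition: θ = Σ θ_i = -6781/480000 rad ≈ -0.014127 rad

θ(3) = -6781/480000 rad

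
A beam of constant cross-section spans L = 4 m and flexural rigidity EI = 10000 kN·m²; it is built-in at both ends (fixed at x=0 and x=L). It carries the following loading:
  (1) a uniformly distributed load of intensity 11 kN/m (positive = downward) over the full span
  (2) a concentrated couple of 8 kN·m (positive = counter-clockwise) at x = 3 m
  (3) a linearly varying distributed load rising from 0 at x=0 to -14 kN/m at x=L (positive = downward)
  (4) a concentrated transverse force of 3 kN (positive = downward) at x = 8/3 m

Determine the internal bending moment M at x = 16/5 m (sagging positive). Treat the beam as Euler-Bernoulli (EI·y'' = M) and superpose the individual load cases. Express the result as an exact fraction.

Load 1 — uniform load w=11 kN/m over full span:
  M_1 = wLx/2 - wL²/12 - wx²/2 = 11·4·(16/5)/2 - 11·4²/12 - 11·(16/5)²/2 = -44/75 kN·m
Load 2 — applied couple M₀=8 kN·m at a=3 m (b=L-a=1):
  M_2 = R_Ax - M_A - M₀  [x>a] with R_A=9/4, M_A=5/2 = (9/4)·(16/5) - (5/2) - 8 = -33/10 kN·m
Load 3 — triangular load w₀=-14 kN/m (0→w₀ over full span):
  M_3 = 3w₀Lx/20 - w₀L²/30 - w₀x³/(6L) = 3·(-14)·4·(16/5)/20 - (-14)·4²/30 - (-14)·(16/5)³/(6·4) = -112/375 kN·m
Load 4 — point force P=3 kN at a=8/3 m (b=L-a=4/3):
  M_4 = Pa²(a+3b)(L-x)/L³ - Pa²b/L²  [x>a] = 3·(8/3)²·((8/3)+3·(4/3))·(4-(16/5))/4³ - 3·(8/3)²·(4/3)/4² = 0 kN·m
Superposition: M = Σ M_i = -3139/750 kN·m ≈ -4.185333 kN·m

M(16/5) = -3139/750 kN·m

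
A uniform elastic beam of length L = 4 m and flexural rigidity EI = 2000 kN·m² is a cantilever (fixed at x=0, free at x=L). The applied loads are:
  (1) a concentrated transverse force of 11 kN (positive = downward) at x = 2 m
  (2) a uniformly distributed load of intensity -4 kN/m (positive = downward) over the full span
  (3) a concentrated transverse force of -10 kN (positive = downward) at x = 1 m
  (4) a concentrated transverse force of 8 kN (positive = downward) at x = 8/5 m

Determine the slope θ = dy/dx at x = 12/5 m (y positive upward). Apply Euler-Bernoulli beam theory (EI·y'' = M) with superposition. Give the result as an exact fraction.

Load 1 — point force P=11 kN at a=2 m (b=L-a=2):
  θ_1 = -Pa²/(2EI)  [x>a] = -11·2²/(2·2000) = -11/1000 rad
Load 2 — uniform load w=-4 kN/m over full span:
  θ_2 = -wx(x²-3Lx+3L²)/(6EI) = -(-4)·(12/5)·((12/5)²-3·4·(12/5)+3·4²)/(6·2000) = 312/15625 rad
Load 3 — point force P=-10 kN at a=1 m (b=L-a=3):
  θ_3 = -Pa²/(2EI)  [x>a] = -(-10)·1²/(2·2000) = 1/400 rad
Load 4 — point force P=8 kN at a=8/5 m (b=L-a=12/5):
  θ_4 = -Pa²/(2EI)  [x>a] = -8·(8/5)²/(2·2000) = -16/3125 rad
Superposition: θ = Σ θ_i = 1587/250000 rad ≈ 0.006348 rad

θ(12/5) = 1587/250000 rad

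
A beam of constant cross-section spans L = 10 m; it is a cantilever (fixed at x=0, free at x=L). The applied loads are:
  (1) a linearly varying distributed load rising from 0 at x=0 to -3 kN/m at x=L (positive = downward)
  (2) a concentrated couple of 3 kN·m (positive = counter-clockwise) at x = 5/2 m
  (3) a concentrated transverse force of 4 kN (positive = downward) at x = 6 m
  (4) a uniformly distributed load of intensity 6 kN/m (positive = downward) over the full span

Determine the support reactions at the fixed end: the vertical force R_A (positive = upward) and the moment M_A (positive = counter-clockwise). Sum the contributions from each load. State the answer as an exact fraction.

R_A = 49 kN, M_A = 221 kN·m

Load 1 — triangular load w₀=-3 kN/m (0→w₀ over full span):
  R_A = w₀L/2 = (-3)·10/2 = -15 kN
  M_A = w₀L²/3 = (-3)·10²/3 = -100 kN·m
Load 2 — applied couple M₀=3 kN·m at a=5/2 m (b=L-a=15/2):
  R_A = 0 kN
  M_A = -M₀ = -3 kN·m
Load 3 — point force P=4 kN at a=6 m (b=L-a=4):
  R_A = P = 4 kN
  M_A = Pa = 4·6 = 24 kN·m
Load 4 — uniform load w=6 kN/m over full span:
  R_A = wL = 6·10 = 60 kN
  M_A = wL²/2 = 6·10²/2 = 300 kN·m
Superposition: R_A = 49 kN, M_A = 221 kN·m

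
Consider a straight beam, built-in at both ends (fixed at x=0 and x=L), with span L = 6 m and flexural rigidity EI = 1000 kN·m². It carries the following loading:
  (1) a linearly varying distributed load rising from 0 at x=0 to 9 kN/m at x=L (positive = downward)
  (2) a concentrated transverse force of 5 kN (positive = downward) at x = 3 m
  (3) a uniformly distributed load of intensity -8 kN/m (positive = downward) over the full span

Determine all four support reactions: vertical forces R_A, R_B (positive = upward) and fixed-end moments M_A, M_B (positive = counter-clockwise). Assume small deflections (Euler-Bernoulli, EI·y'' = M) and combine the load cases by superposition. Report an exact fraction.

Load 1 — triangular load w₀=9 kN/m (0→w₀ over full span):
  R_A = 3w₀L/20 = 3·9·6/20 = 81/10 kN
  M_A = w₀L²/30 = 9·6²/30 = 54/5 kN·m
  R_B = 7w₀L/20 = 7·9·6/20 = 189/10 kN
  M_B = -w₀L²/20 = -9·6²/20 = -81/5 kN·m
Load 2 — point force P=5 kN at a=3 m (b=L-a=3):
  R_A = Pb²(3a+b)/L³ = 5·3²·(3·3+3)/6³ = 5/2 kN
  M_A = Pab²/L² = 5·3·3²/6² = 15/4 kN·m
  R_B = Pa²(a+3b)/L³ = 5·3²·(3+3·3)/6³ = 5/2 kN
  M_B = -Pa²b/L² = -5·3²·3/6² = -15/4 kN·m
Load 3 — uniform load w=-8 kN/m over full span:
  R_A = wL/2 = (-8)·6/2 = -24 kN
  M_A = wL²/12 = (-8)·6²/12 = -24 kN·m
  R_B = wL/2 = (-8)·6/2 = -24 kN
  M_B = -wL²/12 = -(-8)·6²/12 = 24 kN·m
Superposition: R_A = -67/5 kN, M_A = -189/20 kN·m, R_B = -13/5 kN, M_B = 81/20 kN·m

R_A = -67/5 kN, M_A = -189/20 kN·m, R_B = -13/5 kN, M_B = 81/20 kN·m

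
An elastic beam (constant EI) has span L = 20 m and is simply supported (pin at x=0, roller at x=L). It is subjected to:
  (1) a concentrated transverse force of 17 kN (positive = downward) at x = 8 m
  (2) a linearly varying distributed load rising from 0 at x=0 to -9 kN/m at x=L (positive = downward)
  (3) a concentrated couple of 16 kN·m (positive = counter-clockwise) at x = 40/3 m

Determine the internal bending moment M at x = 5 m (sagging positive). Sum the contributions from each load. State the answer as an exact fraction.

M(5) = -685/8 kN·m

Load 1 — point force P=17 kN at a=8 m (b=L-a=12):
  M_1 = Pbx/L  [x≤a] = 17·12·5/20 = 51 kN·m
Load 2 — triangular load w₀=-9 kN/m (0→w₀ over full span):
  M_2 = w₀Lx/6 - w₀x³/(6L) = (-9)·20·5/6 - (-9)·5³/(6·20) = -1125/8 kN·m
Load 3 — applied couple M₀=16 kN·m at a=40/3 m (b=L-a=20/3):
  M_3 = M₀x/L  [x≤a] = 16·5/20 = 4 kN·m
Superposition: M = Σ M_i = -685/8 kN·m ≈ -85.625000 kN·m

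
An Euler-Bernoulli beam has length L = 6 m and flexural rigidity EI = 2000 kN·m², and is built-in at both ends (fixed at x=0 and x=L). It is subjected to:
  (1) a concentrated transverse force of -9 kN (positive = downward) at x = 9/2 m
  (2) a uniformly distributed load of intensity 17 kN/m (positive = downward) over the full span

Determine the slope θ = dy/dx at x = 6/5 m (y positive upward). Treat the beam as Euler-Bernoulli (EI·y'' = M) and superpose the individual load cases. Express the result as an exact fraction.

θ(6/5) = -27351/2000000 rad

Load 1 — point force P=-9 kN at a=9/2 m (b=L-a=3/2):
  θ_1 = -Pb²x(2aL-(3a+b)x)/(2L³EI)  [x≤a] = -(-9)·(3/2)²·(6/5)·(2·(9/2)·6-(3·(9/2)+(3/2))·(6/5))/(2·6³·2000) = 81/80000 rad
Load 2 — uniform load w=17 kN/m over full span:
  θ_2 = -wx(L-x)(L-2x)/(12EI) = -17·(6/5)·(6-(6/5))·(6-2·(6/5))/(12·2000) = -459/31250 rad
Superposition: θ = Σ θ_i = -27351/2000000 rad ≈ -0.013676 rad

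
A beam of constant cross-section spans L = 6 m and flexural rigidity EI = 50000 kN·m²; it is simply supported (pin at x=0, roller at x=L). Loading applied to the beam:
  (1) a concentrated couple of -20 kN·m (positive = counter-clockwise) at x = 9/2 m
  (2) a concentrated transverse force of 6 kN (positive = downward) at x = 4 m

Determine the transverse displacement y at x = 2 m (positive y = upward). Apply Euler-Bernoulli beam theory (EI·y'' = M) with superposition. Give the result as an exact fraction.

y(2) = 169/900000 m

Load 1 — applied couple M₀=-20 kN·m at a=9/2 m (b=L-a=3/2):
  y_1 = (M₀x³/(6L)+C₁x)/EI  [x≤a] with C₁=M₀(3b²-L²)/(6L)=65/4 = ((-20)·2³/(6·6)+(65/4)·2)/50000 = 101/180000 m
Load 2 — point force P=6 kN at a=4 m (b=L-a=2):
  y_2 = -Pbx(L²-b²-x²)/(6LEI)  [x≤a] = -6·2·2·(6²-2²-2²)/(6·6·50000) = -7/18750 m
Superposition: y = Σ y_i = 169/900000 m ≈ 0.000188 m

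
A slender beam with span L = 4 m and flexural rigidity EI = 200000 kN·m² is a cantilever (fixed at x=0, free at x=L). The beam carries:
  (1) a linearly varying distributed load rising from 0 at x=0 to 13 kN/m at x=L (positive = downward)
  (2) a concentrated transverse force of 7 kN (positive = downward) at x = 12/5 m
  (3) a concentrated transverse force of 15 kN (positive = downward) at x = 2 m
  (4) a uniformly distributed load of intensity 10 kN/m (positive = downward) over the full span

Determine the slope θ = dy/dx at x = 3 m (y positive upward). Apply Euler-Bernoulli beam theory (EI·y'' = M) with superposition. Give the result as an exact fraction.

θ(3) = -205703/160000000 rad

Load 1 — triangular load w₀=13 kN/m (0→w₀ over full span):
  θ_1 = (w₀Lx²/4-w₀L²x/3-w₀x⁴/(24L))/EI = (13·4·3²/4-13·4²·3/3-13·3⁴/(24·4))/200000 = -3263/6400000 rad
Load 2 — point force P=7 kN at a=12/5 m (b=L-a=8/5):
  θ_2 = -Pa²/(2EI)  [x>a] = -7·(12/5)²/(2·200000) = -63/625000 rad
Load 3 — point force P=15 kN at a=2 m (b=L-a=2):
  θ_3 = -Pa²/(2EI)  [x>a] = -15·2²/(2·200000) = -3/20000 rad
Load 4 — uniform load w=10 kN/m over full span:
  θ_4 = -wx(x²-3Lx+3L²)/(6EI) = -10·3·(3²-3·4·3+3·4²)/(6·200000) = -21/40000 rad
Superposition: θ = Σ θ_i = -205703/160000000 rad ≈ -0.001286 rad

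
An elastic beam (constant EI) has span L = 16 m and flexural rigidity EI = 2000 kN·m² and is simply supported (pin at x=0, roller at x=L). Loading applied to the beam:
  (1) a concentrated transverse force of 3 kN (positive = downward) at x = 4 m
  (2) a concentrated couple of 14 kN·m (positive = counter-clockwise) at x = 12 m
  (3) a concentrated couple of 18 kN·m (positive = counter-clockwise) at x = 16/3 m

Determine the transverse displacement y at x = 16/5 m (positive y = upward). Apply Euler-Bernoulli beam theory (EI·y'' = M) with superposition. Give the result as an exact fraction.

y(16/5) = -1227/15625 m

Load 1 — point force P=3 kN at a=4 m (b=L-a=12):
  y_1 = -Pbx(L²-b²-x²)/(6LEI)  [x≤a] = -3·12·(16/5)·(16²-12²-(16/5)²)/(6·16·2000) = -954/15625 m
Load 2 — applied couple M₀=14 kN·m at a=12 m (b=L-a=4):
  y_2 = (M₀x³/(6L)+C₁x)/EI  [x≤a] with C₁=M₀(3b²-L²)/(6L)=-91/3 = (14·(16/5)³/(6·16)+(-91/3)·(16/5))/2000 = -721/15625 m
Load 3 — applied couple M₀=18 kN·m at a=16/3 m (b=L-a=32/3):
  y_3 = (M₀x³/(6L)+C₁x)/EI  [x≤a] with C₁=M₀(3b²-L²)/(6L)=16 = (18·(16/5)³/(6·16)+16·(16/5))/2000 = 448/15625 m
Superposition: y = Σ y_i = -1227/15625 m ≈ -0.078528 m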